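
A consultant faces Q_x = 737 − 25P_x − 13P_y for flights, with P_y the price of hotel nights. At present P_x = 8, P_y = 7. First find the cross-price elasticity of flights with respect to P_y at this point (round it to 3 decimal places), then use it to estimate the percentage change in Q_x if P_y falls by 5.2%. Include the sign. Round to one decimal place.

At P_x = 8, P_y = 7: Q_x = 446.
∂Q_x/∂P_y = -13.
ε = (∂Q_x/∂P_y)(P_y/Q_x) = -13.0000 × 7/446 ≈ -0.204.
%ΔQ_x ≈ ε × %ΔP_y = -0.204 × (-5.2%) = 1.1%.

1.1%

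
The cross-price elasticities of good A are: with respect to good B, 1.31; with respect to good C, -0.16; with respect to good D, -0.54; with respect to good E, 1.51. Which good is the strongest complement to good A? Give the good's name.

good D

Complements have ε < 0. The most negative value is -0.54 (good D).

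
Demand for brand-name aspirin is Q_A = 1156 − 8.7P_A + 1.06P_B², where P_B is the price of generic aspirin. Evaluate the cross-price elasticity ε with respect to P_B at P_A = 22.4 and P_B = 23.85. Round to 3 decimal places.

0.771

At P_A = 22.4 and P_B = 23.85: Q_A = 1564.072.
∂Q_A/∂P_B = 2.12P_B = 2.12(23.85) = 50.5620.
ε = (∂Q_A/∂P_B)(P_B/Q_A) = 50.5620 × (23.85/1564.072) ≈ 0.771.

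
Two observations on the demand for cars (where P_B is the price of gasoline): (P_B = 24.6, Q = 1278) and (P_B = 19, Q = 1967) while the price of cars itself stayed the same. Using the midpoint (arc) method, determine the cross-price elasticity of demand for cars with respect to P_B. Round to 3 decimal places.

-1.653

ΔQ_A = 1967 − 1278 = 689; ΔP_B = 19 − 24.6 = -5.6.
Midpoints: Q̄_A = 1622.5, P̄_B = 21.80.
ε = (ΔQ_A/Q̄_A)/(ΔP_B/P̄_B) = (689/1622.5)/(-5.6/21.80) ≈ -1.653.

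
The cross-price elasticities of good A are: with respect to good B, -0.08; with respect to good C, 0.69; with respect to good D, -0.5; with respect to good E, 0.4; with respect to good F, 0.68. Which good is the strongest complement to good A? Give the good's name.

good D

Complements have ε < 0. The most negative value is -0.5 (good D).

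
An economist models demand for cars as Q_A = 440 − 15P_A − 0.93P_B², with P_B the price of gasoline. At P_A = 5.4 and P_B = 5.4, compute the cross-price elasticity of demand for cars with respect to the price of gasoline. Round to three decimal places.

At P_A = 5.4 and P_B = 5.4: Q_A = 331.881.
∂Q_A/∂P_B = -1.86P_B = -1.86(5.4) = -10.0440.
ε = (∂Q_A/∂P_B)(P_B/Q_A) = -10.0440 × (5.4/331.881) ≈ -0.163.

-0.163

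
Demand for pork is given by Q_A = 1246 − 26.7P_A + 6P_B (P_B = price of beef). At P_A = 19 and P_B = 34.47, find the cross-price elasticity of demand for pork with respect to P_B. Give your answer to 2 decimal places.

At P_A = 19 and P_B = 34.47: Q_A = 945.52.
∂Q_A/∂P_B = 6.
ε = (∂Q_A/∂P_B)(P_B/Q_A) = 6 × (34.47/945.52) ≈ 0.22.

0.22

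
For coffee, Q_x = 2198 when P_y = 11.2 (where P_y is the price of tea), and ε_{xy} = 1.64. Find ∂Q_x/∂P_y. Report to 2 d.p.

321.85

ε = (∂Q_x/∂P_y)·(P_y/Q_x) ⇒ ∂Q_x/∂P_y = ε·Q_x/P_y = 1.64 × 2198/11.2 ≈ 321.85.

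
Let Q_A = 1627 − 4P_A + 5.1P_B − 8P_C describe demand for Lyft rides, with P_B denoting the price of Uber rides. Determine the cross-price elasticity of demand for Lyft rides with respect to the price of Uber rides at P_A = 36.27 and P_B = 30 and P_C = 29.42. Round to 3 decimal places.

At P_A = 36.27 and P_B = 30 and P_C = 29.42: Q_A = 1399.56.
∂Q_A/∂P_B = 5.1.
ε = (∂Q_A/∂P_B)(P_B/Q_A) = 5.1 × (30/1399.56) ≈ 0.109.

0.109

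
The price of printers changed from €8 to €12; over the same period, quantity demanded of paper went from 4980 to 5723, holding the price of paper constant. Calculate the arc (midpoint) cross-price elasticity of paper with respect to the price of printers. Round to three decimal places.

0.347

ΔQ_A = 5723 − 4980 = 743; ΔP_B = 12 − 8 = 4.
Midpoints: Q̄_A = 5351.5, P̄_B = 10.00.
ε = (ΔQ_A/Q̄_A)/(ΔP_B/P̄_B) = (743/5351.5)/(4/10.00) ≈ 0.347.
ε > 0: paper and printers are substitutes.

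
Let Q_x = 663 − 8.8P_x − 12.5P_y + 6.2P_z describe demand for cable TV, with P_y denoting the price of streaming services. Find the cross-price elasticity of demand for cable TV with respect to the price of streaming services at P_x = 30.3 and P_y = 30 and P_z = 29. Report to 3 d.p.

-1.864

At P_x = 30.3 and P_y = 30 and P_z = 29: Q_x = 201.16.
∂Q_x/∂P_y = -12.5.
ε = (∂Q_x/∂P_y)(P_y/Q_x) = -12.5 × (30/201.16) ≈ -1.864.
Since ε < 0, cable TV and streaming services are complements.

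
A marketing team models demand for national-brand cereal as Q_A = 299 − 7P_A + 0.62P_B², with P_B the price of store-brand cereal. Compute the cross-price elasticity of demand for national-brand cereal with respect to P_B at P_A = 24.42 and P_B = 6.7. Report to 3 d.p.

0.357

At P_A = 24.42 and P_B = 6.7: Q_A = 155.892.
∂Q_A/∂P_B = 1.24P_B = 1.24(6.7) = 8.3080.
ε = (∂Q_A/∂P_B)(P_B/Q_A) = 8.3080 × (6.7/155.892) ≈ 0.357.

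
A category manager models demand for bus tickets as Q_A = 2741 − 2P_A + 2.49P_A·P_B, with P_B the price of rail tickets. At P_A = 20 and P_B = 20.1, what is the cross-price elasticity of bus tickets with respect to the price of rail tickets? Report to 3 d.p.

0.270

At P_A = 20 and P_B = 20.1: Q_A = 3701.98.
∂Q_A/∂P_B = 2.49P_A = 2.49(20) = 49.8000.
ε = (∂Q_A/∂P_B)(P_B/Q_A) = 49.8000 × (20.1/3701.98) ≈ 0.270.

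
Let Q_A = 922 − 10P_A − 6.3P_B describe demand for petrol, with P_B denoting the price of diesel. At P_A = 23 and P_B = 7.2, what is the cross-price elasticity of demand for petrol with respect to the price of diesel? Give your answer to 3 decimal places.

-0.070

At P_A = 23 and P_B = 7.2: Q_A = 646.64.
∂Q_A/∂P_B = -6.3.
ε = (∂Q_A/∂P_B)(P_B/Q_A) = -6.3 × (7.2/646.64) ≈ -0.070.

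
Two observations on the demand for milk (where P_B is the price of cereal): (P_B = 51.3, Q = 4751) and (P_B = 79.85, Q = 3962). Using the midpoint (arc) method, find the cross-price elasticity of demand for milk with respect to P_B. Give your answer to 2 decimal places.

-0.42

ΔQ_A = 3962 − 4751 = -789; ΔP_B = 79.85 − 51.3 = 28.55.
Midpoints: Q̄_A = 4356.5, P̄_B = 65.57.
ε = (ΔQ_A/Q̄_A)/(ΔP_B/P̄_B) = (-789/4356.5)/(28.55/65.57) ≈ -0.42.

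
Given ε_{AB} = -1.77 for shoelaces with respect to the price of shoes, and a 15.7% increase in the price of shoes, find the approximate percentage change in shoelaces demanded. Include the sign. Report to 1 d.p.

%ΔQ ≈ ε × %ΔP of shoes = -1.77 × (15.7%) = -27.8%.

-27.8%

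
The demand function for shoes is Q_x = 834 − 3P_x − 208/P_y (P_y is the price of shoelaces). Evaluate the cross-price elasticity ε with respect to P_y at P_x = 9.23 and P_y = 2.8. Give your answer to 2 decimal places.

At P_x = 9.23 and P_y = 2.8: Q_x = 732.024.
∂Q_x/∂P_y = 208/P_y² = 26.5306.
ε = (∂Q_x/∂P_y)(P_y/Q_x) = 26.5306 × (2.8/732.024) ≈ 0.10.
ε > 0: substitutes.

0.10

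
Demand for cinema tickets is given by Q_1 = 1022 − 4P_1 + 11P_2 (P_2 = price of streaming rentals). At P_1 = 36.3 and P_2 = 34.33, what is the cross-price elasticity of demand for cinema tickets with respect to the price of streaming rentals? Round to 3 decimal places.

0.301

At P_1 = 36.3 and P_2 = 34.33: Q_1 = 1254.43.
∂Q_1/∂P_2 = 11.
ε = (∂Q_1/∂P_2)(P_2/Q_1) = 11 × (34.33/1254.43) ≈ 0.301.
Since ε > 0, cinema tickets and streaming rentals are substitutes.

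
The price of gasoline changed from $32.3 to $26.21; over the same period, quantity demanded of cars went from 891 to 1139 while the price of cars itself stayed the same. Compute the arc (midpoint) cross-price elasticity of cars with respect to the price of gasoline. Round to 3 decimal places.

ΔQ_A = 1139 − 891 = 248; ΔP_B = 26.21 − 32.3 = -6.09.
Midpoints: Q̄_A = 1015.0, P̄_B = 29.25.
ε = (ΔQ_A/Q̄_A)/(ΔP_B/P̄_B) = (248/1015.0)/(-6.09/29.25) ≈ -1.174.
ε < 0: cars and gasoline are complements.

-1.174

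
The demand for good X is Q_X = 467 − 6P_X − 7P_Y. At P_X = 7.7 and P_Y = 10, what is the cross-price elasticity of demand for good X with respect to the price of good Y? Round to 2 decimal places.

At P_X = 7.7 and P_Y = 10: Q_X = 350.8.
∂Q_X/∂P_Y = -7.
ε = (∂Q_X/∂P_Y)(P_Y/Q_X) = -7 × (10/350.8) ≈ -0.20.

-0.20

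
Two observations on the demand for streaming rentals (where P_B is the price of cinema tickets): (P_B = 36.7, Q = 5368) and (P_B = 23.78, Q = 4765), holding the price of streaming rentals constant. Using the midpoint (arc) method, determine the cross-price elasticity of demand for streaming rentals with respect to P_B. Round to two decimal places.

ΔQ_A = 4765 − 5368 = -603; ΔP_B = 23.78 − 36.7 = -12.92.
Midpoints: Q̄_A = 5066.5, P̄_B = 30.24.
ε = (ΔQ_A/Q̄_A)/(ΔP_B/P̄_B) = (-603/5066.5)/(-12.92/30.24) ≈ 0.28.
ε > 0: streaming rentals and cinema tickets are substitutes.

0.28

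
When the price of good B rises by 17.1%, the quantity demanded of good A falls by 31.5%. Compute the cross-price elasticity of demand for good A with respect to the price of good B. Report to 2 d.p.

ε = (%ΔQ of good A) / (%ΔP of good B) = (-31.5%) / (17.1%) ≈ -1.84.
Negative cross-price elasticity: complements.

-1.84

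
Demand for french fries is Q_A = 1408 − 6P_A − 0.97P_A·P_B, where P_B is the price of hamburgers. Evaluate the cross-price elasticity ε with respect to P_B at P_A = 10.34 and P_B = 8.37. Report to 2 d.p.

At P_A = 10.34 and P_B = 8.37: Q_A = 1262.011.
∂Q_A/∂P_B = -0.97P_A = -0.97(10.34) = -10.0298.
ε = (∂Q_A/∂P_B)(P_B/Q_A) = -10.0298 × (8.37/1262.011) ≈ -0.07.
ε < 0: complements.

-0.07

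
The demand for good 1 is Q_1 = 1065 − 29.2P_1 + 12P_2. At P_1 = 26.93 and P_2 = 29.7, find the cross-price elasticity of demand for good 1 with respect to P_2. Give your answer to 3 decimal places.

At P_1 = 26.93 and P_2 = 29.7: Q_1 = 635.044.
∂Q_1/∂P_2 = 12.
ε = (∂Q_1/∂P_2)(P_2/Q_1) = 12 × (29.7/635.044) ≈ 0.561.

0.561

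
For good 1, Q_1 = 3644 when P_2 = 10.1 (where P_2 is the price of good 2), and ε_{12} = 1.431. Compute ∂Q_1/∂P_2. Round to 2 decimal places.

516.29

ε = (∂Q_1/∂P_2)·(P_2/Q_1) ⇒ ∂Q_1/∂P_2 = ε·Q_1/P_2 = 1.431 × 3644/10.1 ≈ 516.29.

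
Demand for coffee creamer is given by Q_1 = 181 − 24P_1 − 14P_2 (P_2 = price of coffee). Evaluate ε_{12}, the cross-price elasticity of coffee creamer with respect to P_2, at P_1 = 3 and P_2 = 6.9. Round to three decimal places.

At P_1 = 3 and P_2 = 6.9: Q_1 = 12.4.
∂Q_1/∂P_2 = -14.
ε = (∂Q_1/∂P_2)(P_2/Q_1) = -14 × (6.9/12.4) ≈ -7.790.
Since ε < 0, coffee creamer and coffee are complements.

-7.790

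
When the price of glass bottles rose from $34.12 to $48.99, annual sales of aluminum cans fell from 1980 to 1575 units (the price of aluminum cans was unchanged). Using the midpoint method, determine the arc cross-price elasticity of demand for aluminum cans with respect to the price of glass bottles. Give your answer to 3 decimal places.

ΔQ_A = 1575 − 1980 = -405; ΔP_B = 48.99 − 34.12 = 14.87.
Midpoints: Q̄_A = 1777.5, P̄_B = 41.55.
ε = (ΔQ_A/Q̄_A)/(ΔP_B/P̄_B) = (-405/1777.5)/(14.87/41.55) ≈ -0.637.

-0.637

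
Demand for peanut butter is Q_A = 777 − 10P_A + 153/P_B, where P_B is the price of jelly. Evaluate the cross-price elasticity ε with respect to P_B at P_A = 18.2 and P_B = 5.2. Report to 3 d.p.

-0.047

At P_A = 18.2 and P_B = 5.2: Q_A = 624.423.
∂Q_A/∂P_B = −153/P_B² = -5.6583.
ε = (∂Q_A/∂P_B)(P_B/Q_A) = -5.6583 × (5.2/624.423) ≈ -0.047.
ε < 0: complements.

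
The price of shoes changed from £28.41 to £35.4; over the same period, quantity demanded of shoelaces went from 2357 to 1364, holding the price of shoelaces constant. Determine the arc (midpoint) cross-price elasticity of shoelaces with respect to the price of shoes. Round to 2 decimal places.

ΔQ_A = 1364 − 2357 = -993; ΔP_B = 35.4 − 28.41 = 6.99.
Midpoints: Q̄_A = 1860.5, P̄_B = 31.91.
ε = (ΔQ_A/Q̄_A)/(ΔP_B/P̄_B) = (-993/1860.5)/(6.99/31.91) ≈ -2.44.
ε < 0: shoelaces and shoes are complements.

-2.44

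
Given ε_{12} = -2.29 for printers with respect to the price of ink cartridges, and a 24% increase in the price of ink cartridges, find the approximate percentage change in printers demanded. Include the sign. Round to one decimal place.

-55.0%

%ΔQ ≈ ε × %ΔP of ink cartridges = -2.29 × (24%) = -55.0%.
Demand for printers falls by about 55.0%.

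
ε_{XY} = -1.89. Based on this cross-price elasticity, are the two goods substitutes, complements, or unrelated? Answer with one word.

complements

ε = -1.89 < 0, so a higher price of good Y lowers demand for good X: complements.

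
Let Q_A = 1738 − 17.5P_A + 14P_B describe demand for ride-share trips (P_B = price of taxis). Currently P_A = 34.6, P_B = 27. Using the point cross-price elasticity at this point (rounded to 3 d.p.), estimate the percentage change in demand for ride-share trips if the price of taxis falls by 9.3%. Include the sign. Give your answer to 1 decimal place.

At P_A = 34.6, P_B = 27: Q_A = 1510.5.
∂Q_A/∂P_B = 14.
ε = (∂Q_A/∂P_B)(P_B/Q_A) = 14.0000 × 27/1510.5 ≈ 0.250.
%ΔQ_A ≈ ε × %ΔP_B = 0.250 × (-9.3%) = -2.3%.

-2.3%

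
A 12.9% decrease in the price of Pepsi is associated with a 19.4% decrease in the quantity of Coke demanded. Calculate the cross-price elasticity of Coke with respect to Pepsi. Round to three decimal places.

1.504

ε = (%ΔQ of Coke) / (%ΔP of Pepsi) = (-19.4%) / (-12.9%) ≈ 1.504.
Positive cross-price elasticity: substitutes.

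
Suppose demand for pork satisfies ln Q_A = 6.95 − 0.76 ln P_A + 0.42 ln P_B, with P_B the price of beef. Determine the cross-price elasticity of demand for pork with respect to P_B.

0.42

In a log-linear (constant-elasticity) demand function, the coefficient on ln P_B is the cross-price elasticity.
ε = 0.42. Positive, so pork and beef are substitutes.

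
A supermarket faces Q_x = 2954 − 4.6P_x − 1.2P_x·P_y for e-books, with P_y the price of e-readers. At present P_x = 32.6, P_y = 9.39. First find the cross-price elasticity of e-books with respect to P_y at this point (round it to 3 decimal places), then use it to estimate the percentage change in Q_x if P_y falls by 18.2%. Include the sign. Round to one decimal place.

At P_x = 32.6, P_y = 9.39: Q_x = 2436.703.
∂Q_x/∂P_y = -1.2P_x = -39.1200.
ε = (∂Q_x/∂P_y)(P_y/Q_x) = -39.1200 × 9.39/2436.703 ≈ -0.151.
%ΔQ_x ≈ ε × %ΔP_y = -0.151 × (-18.2%) = 2.7%.

2.7%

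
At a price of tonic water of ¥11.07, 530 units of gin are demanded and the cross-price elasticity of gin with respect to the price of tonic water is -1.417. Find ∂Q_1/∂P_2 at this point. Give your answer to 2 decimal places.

ε = (∂Q_1/∂P_2)·(P_2/Q_1) ⇒ ∂Q_1/∂P_2 = ε·Q_1/P_2 = -1.417 × 530/11.07 ≈ -67.84.

-67.84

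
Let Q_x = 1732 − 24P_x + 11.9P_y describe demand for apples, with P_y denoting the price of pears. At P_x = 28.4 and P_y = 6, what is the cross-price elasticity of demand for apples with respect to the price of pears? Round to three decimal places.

At P_x = 28.4 and P_y = 6: Q_x = 1121.8.
∂Q_x/∂P_y = 11.9.
ε = (∂Q_x/∂P_y)(P_y/Q_x) = 11.9 × (6/1121.8) ≈ 0.064.

0.064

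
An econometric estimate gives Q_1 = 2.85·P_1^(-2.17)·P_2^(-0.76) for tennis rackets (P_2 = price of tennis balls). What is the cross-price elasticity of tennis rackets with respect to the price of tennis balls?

-0.76

In a log-linear (constant-elasticity) demand function, the coefficient on the exponent of P_2 is the cross-price elasticity.
ε = -0.76. Negative, so tennis rackets and tennis balls are complements.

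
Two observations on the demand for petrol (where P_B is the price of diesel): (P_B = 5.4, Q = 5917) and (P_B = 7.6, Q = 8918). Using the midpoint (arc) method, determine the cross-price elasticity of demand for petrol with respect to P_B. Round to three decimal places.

1.195

ΔQ_A = 8918 − 5917 = 3001; ΔP_B = 7.6 − 5.4 = 2.2.
Midpoints: Q̄_A = 7417.5, P̄_B = 6.50.
ε = (ΔQ_A/Q̄_A)/(ΔP_B/P̄_B) = (3001/7417.5)/(2.2/6.50) ≈ 1.195.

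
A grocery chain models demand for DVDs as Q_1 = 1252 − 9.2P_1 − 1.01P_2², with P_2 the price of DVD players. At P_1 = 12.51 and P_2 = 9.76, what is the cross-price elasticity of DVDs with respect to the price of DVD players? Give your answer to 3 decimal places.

-0.185

At P_1 = 12.51 and P_2 = 9.76: Q_1 = 1040.698.
∂Q_1/∂P_2 = -2.02P_2 = -2.02(9.76) = -19.7152.
ε = (∂Q_1/∂P_2)(P_2/Q_1) = -19.7152 × (9.76/1040.698) ≈ -0.185.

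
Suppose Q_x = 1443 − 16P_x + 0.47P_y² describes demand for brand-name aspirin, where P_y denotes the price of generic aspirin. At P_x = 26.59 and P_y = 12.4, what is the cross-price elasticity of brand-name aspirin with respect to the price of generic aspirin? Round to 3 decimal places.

At P_x = 26.59 and P_y = 12.4: Q_x = 1089.827.
∂Q_x/∂P_y = 0.94P_y = 0.94(12.4) = 11.6560.
ε = (∂Q_x/∂P_y)(P_y/Q_x) = 11.6560 × (12.4/1089.827) ≈ 0.133.
ε > 0: substitutes.

0.133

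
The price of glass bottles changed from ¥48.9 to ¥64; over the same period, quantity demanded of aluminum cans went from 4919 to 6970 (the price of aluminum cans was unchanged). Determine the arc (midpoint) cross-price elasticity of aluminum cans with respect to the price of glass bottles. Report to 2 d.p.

1.29

ΔQ_A = 6970 − 4919 = 2051; ΔP_B = 64 − 48.9 = 15.1.
Midpoints: Q̄_A = 5944.5, P̄_B = 56.45.
ε = (ΔQ_A/Q̄_A)/(ΔP_B/P̄_B) = (2051/5944.5)/(15.1/56.45) ≈ 1.29.
ε > 0: aluminum cans and glass bottles are substitutes.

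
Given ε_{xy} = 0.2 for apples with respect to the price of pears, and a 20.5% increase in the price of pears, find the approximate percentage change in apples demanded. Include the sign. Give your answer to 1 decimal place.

4.1%

%ΔQ ≈ ε × %ΔP of pears = 0.2 × (20.5%) = 4.1%.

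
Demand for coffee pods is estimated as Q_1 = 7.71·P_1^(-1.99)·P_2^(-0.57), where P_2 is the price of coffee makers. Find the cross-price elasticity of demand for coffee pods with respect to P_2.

-0.57

In a log-linear (constant-elasticity) demand function, the coefficient on the exponent of P_2 is the cross-price elasticity.
ε = -0.57. Negative, so coffee pods and coffee makers are complements.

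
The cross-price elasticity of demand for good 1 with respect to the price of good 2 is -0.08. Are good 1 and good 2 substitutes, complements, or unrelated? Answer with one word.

complements

ε = -0.08 < 0, so a higher price of good 2 lowers demand for good 1: complements.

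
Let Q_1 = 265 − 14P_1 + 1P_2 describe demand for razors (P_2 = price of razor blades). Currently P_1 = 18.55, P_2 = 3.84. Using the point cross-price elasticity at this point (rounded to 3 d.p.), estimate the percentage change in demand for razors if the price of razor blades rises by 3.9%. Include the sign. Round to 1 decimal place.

At P_1 = 18.55, P_2 = 3.84: Q_1 = 9.14.
∂Q_1/∂P_2 = 1.
ε = (∂Q_1/∂P_2)(P_2/Q_1) = 1.0000 × 3.84/9.14 ≈ 0.420.
%ΔQ_1 ≈ ε × %ΔP_2 = 0.420 × (3.9%) = 1.6%.

1.6%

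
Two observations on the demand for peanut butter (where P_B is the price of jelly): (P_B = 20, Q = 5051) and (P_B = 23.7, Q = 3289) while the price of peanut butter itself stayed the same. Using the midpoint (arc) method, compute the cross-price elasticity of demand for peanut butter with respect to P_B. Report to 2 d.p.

-2.50

ΔQ_A = 3289 − 5051 = -1762; ΔP_B = 23.7 − 20 = 3.7.
Midpoints: Q̄_A = 4170.0, P̄_B = 21.85.
ε = (ΔQ_A/Q̄_A)/(ΔP_B/P̄_B) = (-1762/4170.0)/(3.7/21.85) ≈ -2.50.
ε < 0: peanut butter and jelly are complements.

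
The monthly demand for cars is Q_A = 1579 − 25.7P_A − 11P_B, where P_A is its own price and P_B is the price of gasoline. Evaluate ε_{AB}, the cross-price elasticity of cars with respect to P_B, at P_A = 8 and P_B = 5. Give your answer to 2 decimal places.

At P_A = 8 and P_B = 5: Q_A = 1318.4.
∂Q_A/∂P_B = -11.
ε = (∂Q_A/∂P_B)(P_B/Q_A) = -11 × (5/1318.4) ≈ -0.04.
Since ε < 0, cars and gasoline are complements.

-0.04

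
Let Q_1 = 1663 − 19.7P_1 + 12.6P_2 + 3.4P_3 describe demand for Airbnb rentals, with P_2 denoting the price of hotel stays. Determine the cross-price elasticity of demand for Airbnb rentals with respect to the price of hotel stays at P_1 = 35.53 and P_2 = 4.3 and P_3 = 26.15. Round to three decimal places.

0.049

At P_1 = 35.53 and P_2 = 4.3 and P_3 = 26.15: Q_1 = 1106.149.
∂Q_1/∂P_2 = 12.6.
ε = (∂Q_1/∂P_2)(P_2/Q_1) = 12.6 × (4.3/1106.149) ≈ 0.049.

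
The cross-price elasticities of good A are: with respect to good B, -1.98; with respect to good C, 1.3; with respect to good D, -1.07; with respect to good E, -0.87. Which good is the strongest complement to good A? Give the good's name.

Complements have ε < 0. The most negative value is -1.98 (good B).

good B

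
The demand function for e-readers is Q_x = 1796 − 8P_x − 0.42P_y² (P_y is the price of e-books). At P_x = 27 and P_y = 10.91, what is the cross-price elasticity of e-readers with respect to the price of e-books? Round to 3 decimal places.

At P_x = 27 and P_y = 10.91: Q_x = 1530.008.
∂Q_x/∂P_y = -0.84P_y = -0.84(10.91) = -9.1644.
ε = (∂Q_x/∂P_y)(P_y/Q_x) = -9.1644 × (10.91/1530.008) ≈ -0.065.
ε < 0: complements.

-0.065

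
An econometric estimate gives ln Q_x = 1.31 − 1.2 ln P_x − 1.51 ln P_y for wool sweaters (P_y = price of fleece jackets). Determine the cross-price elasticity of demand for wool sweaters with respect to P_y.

In a log-linear (constant-elasticity) demand function, the coefficient on ln P_y is the cross-price elasticity.
ε = -1.51. Negative, so wool sweaters and fleece jackets are complements.

-1.51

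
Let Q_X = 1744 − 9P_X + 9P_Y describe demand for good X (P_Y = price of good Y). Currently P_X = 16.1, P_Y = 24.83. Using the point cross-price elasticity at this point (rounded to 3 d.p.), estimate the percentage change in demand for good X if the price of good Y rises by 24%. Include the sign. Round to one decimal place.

3.0%

At P_X = 16.1, P_Y = 24.83: Q_X = 1822.57.
∂Q_X/∂P_Y = 9.
ε = (∂Q_X/∂P_Y)(P_Y/Q_X) = 9.0000 × 24.83/1822.57 ≈ 0.123.
%ΔQ_X ≈ ε × %ΔP_Y = 0.123 × (24%) = 3.0%.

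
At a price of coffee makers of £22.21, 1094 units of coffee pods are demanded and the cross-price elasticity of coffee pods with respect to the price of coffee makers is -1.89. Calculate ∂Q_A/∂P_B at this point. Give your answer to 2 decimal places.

-93.10

ε = (∂Q_A/∂P_B)·(P_B/Q_A) ⇒ ∂Q_A/∂P_B = ε·Q_A/P_B = -1.89 × 1094/22.21 ≈ -93.10.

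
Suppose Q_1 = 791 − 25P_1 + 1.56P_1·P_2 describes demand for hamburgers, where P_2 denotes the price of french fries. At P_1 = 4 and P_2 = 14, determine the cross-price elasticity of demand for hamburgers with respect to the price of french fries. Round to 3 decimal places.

At P_1 = 4 and P_2 = 14: Q_1 = 778.36.
∂Q_1/∂P_2 = 1.56P_1 = 1.56(4) = 6.2400.
ε = (∂Q_1/∂P_2)(P_2/Q_1) = 6.2400 × (14/778.36) ≈ 0.112.
ε > 0: substitutes.

0.112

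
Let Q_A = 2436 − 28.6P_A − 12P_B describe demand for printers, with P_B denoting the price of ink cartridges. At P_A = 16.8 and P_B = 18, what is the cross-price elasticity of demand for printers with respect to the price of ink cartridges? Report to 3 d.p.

At P_A = 16.8 and P_B = 18: Q_A = 1739.52.
∂Q_A/∂P_B = -12.
ε = (∂Q_A/∂P_B)(P_B/Q_A) = -12 × (18/1739.52) ≈ -0.124.

-0.124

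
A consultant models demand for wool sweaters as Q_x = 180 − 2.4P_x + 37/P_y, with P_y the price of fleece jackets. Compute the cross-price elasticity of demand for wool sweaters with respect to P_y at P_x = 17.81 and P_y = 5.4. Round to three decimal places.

-0.048

At P_x = 17.81 and P_y = 5.4: Q_x = 144.108.
∂Q_x/∂P_y = −37/P_y² = -1.2689.
ε = (∂Q_x/∂P_y)(P_y/Q_x) = -1.2689 × (5.4/144.108) ≈ -0.048.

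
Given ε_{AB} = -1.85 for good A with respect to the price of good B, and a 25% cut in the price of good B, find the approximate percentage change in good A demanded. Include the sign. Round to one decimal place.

46.3%

%ΔQ ≈ ε × %ΔP of good B = -1.85 × (-25%) = 46.3%.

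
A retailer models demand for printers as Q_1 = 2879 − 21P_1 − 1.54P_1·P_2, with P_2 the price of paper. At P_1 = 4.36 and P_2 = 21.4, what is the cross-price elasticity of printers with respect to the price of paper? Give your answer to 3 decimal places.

-0.054

At P_1 = 4.36 and P_2 = 21.4: Q_1 = 2643.752.
∂Q_1/∂P_2 = -1.54P_1 = -1.54(4.36) = -6.7144.
ε = (∂Q_1/∂P_2)(P_2/Q_1) = -6.7144 × (21.4/2643.752) ≈ -0.054.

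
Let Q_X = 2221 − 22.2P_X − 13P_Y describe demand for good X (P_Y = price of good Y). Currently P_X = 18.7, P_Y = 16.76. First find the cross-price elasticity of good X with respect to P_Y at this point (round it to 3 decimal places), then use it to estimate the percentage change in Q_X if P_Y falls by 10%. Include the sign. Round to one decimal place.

1.4%

At P_X = 18.7, P_Y = 16.76: Q_X = 1587.98.
∂Q_X/∂P_Y = -13.
ε = (∂Q_X/∂P_Y)(P_Y/Q_X) = -13.0000 × 16.76/1587.98 ≈ -0.137.
%ΔQ_X ≈ ε × %ΔP_Y = -0.137 × (-10%) = 1.4%.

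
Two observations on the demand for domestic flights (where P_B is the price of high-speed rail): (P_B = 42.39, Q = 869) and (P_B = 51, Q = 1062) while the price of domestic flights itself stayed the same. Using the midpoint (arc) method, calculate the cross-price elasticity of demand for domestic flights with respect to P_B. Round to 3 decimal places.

ΔQ_A = 1062 − 869 = 193; ΔP_B = 51 − 42.39 = 8.61.
Midpoints: Q̄_A = 965.5, P̄_B = 46.70.
ε = (ΔQ_A/Q̄_A)/(ΔP_B/P̄_B) = (193/965.5)/(8.61/46.70) ≈ 1.084.

1.084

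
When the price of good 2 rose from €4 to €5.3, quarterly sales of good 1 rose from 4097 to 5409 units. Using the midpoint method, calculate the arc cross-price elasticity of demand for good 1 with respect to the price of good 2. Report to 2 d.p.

0.99

ΔQ_1 = 5409 − 4097 = 1312; ΔP_2 = 5.3 − 4 = 1.3.
Midpoints: Q̄_1 = 4753.0, P̄_2 = 4.65.
ε = (ΔQ_1/Q̄_1)/(ΔP_2/P̄_2) = (1312/4753.0)/(1.3/4.65) ≈ 0.99.
ε > 0: good 1 and good 2 are substitutes.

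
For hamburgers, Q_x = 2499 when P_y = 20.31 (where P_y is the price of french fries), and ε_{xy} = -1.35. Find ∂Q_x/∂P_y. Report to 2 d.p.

-166.11

ε = (∂Q_x/∂P_y)·(P_y/Q_x) ⇒ ∂Q_x/∂P_y = ε·Q_x/P_y = -1.35 × 2499/20.31 ≈ -166.11.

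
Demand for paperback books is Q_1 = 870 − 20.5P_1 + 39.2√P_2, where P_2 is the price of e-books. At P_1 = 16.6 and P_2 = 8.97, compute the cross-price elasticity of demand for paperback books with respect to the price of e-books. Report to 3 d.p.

0.091

At P_1 = 16.6 and P_2 = 8.97: Q_1 = 647.104.
∂Q_1/∂P_2 = 39.2/(2√P_2) = 39.2/(2√8.97) = 6.5442.
ε = (∂Q_1/∂P_2)(P_2/Q_1) = 6.5442 × (8.97/647.104) ≈ 0.091.
ε > 0: substitutes.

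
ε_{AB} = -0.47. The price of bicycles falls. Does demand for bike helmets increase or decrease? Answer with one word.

increase

ε < 0 and the price of bicycles falls, so the quantity of bike helmets moves in the opposite direction: it increases.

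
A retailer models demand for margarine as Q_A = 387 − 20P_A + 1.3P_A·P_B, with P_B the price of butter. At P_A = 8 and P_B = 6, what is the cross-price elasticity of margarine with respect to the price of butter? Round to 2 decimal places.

At P_A = 8 and P_B = 6: Q_A = 289.4.
∂Q_A/∂P_B = 1.3P_A = 1.3(8) = 10.4000.
ε = (∂Q_A/∂P_B)(P_B/Q_A) = 10.4000 × (6/289.4) ≈ 0.22.
ε > 0: substitutes.

0.22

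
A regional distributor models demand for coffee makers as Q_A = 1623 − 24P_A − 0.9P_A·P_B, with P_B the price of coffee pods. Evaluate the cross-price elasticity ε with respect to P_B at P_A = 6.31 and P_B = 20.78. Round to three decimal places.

At P_A = 6.31 and P_B = 20.78: Q_A = 1353.550.
∂Q_A/∂P_B = -0.9P_A = -0.9(6.31) = -5.6790.
ε = (∂Q_A/∂P_B)(P_B/Q_A) = -5.6790 × (20.78/1353.550) ≈ -0.087.

-0.087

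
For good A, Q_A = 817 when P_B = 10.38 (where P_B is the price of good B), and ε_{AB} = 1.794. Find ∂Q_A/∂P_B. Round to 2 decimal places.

ε = (∂Q_A/∂P_B)·(P_B/Q_A) ⇒ ∂Q_A/∂P_B = ε·Q_A/P_B = 1.794 × 817/10.38 ≈ 141.20.

141.20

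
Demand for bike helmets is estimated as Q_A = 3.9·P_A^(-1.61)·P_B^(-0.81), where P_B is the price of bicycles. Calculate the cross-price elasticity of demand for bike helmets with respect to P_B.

In a log-linear (constant-elasticity) demand function, the coefficient on the exponent of P_B is the cross-price elasticity.
ε = -0.81. Negative, so bike helmets and bicycles are complements.

-0.81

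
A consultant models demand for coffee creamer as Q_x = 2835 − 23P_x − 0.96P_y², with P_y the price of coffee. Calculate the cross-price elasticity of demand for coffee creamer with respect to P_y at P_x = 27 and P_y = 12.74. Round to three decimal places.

-0.151

At P_x = 27 and P_y = 12.74: Q_x = 2058.185.
∂Q_x/∂P_y = -1.92P_y = -1.92(12.74) = -24.4608.
ε = (∂Q_x/∂P_y)(P_y/Q_x) = -24.4608 × (12.74/2058.185) ≈ -0.151.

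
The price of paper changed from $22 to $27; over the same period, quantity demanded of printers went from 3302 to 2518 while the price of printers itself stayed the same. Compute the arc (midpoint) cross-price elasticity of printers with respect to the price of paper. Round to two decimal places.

ΔQ_A = 2518 − 3302 = -784; ΔP_B = 27 − 22 = 5.
Midpoints: Q̄_A = 2910.0, P̄_B = 24.50.
ε = (ΔQ_A/Q̄_A)/(ΔP_B/P̄_B) = (-784/2910.0)/(5/24.50) ≈ -1.32.

-1.32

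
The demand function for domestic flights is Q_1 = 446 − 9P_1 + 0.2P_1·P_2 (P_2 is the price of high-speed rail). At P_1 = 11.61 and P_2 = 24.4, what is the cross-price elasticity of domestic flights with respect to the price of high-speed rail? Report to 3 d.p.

At P_1 = 11.61 and P_2 = 24.4: Q_1 = 398.167.
∂Q_1/∂P_2 = 0.2P_1 = 0.2(11.61) = 2.3220.
ε = (∂Q_1/∂P_2)(P_2/Q_1) = 2.3220 × (24.4/398.167) ≈ 0.142.
ε > 0: substitutes.

0.142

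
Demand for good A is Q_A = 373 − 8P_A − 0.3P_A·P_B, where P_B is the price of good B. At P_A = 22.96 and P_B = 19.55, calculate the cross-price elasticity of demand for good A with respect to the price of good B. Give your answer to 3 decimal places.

At P_A = 22.96 and P_B = 19.55: Q_A = 54.660.
∂Q_A/∂P_B = -0.3P_A = -0.3(22.96) = -6.8880.
ε = (∂Q_A/∂P_B)(P_B/Q_A) = -6.8880 × (19.55/54.660) ≈ -2.464.
ε < 0: complements.

-2.464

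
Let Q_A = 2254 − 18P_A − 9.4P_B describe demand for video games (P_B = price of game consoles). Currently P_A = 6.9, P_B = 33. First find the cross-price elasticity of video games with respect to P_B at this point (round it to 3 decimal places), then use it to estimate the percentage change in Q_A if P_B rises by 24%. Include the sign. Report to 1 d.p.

-4.1%

At P_A = 6.9, P_B = 33: Q_A = 1819.6.
∂Q_A/∂P_B = -9.4.
ε = (∂Q_A/∂P_B)(P_B/Q_A) = -9.4000 × 33/1819.6 ≈ -0.170.
%ΔQ_A ≈ ε × %ΔP_B = -0.170 × (24%) = -4.1%.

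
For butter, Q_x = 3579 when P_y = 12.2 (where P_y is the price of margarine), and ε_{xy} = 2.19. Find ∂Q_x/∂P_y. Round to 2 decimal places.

642.46

ε = (∂Q_x/∂P_y)·(P_y/Q_x) ⇒ ∂Q_x/∂P_y = ε·Q_x/P_y = 2.19 × 3579/12.2 ≈ 642.46.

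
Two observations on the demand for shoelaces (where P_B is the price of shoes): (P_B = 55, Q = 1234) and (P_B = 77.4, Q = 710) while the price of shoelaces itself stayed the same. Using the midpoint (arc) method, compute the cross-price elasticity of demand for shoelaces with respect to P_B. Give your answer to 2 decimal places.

-1.59

ΔQ_A = 710 − 1234 = -524; ΔP_B = 77.4 − 55 = 22.4.
Midpoints: Q̄_A = 972.0, P̄_B = 66.20.
ε = (ΔQ_A/Q̄_A)/(ΔP_B/P̄_B) = (-524/972.0)/(22.4/66.20) ≈ -1.59.
ε < 0: shoelaces and shoes are complements.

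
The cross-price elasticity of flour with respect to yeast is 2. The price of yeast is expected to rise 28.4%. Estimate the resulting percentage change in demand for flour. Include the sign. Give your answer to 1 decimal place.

%ΔQ ≈ ε × %ΔP of yeast = 2 × (28.4%) = 56.8%.
Demand for flour rises by about 56.8%.

56.8%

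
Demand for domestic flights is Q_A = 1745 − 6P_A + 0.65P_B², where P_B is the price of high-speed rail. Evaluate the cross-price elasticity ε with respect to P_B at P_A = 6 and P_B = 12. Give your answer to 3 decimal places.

At P_A = 6 and P_B = 12: Q_A = 1802.6.
∂Q_A/∂P_B = 1.3P_B = 1.3(12) = 15.6000.
ε = (∂Q_A/∂P_B)(P_B/Q_A) = 15.6000 × (12/1802.6) ≈ 0.104.

0.104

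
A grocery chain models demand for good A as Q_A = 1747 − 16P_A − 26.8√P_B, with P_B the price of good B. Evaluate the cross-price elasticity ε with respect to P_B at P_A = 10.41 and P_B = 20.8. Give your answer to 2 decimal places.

-0.04

At P_A = 10.41 and P_B = 20.8: Q_A = 1458.213.
∂Q_A/∂P_B = -26.8/(2√P_B) = -26.8/(2√20.8) = -2.9381.
ε = (∂Q_A/∂P_B)(P_B/Q_A) = -2.9381 × (20.8/1458.213) ≈ -0.04.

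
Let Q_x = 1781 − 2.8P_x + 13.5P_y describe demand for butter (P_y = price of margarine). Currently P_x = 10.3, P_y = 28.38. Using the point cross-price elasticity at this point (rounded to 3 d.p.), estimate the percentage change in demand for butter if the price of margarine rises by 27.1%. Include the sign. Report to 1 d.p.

At P_x = 10.3, P_y = 28.38: Q_x = 2135.29.
∂Q_x/∂P_y = 13.5.
ε = (∂Q_x/∂P_y)(P_y/Q_x) = 13.5000 × 28.38/2135.29 ≈ 0.179.
%ΔQ_x ≈ ε × %ΔP_y = 0.179 × (27.1%) = 4.9%.

4.9%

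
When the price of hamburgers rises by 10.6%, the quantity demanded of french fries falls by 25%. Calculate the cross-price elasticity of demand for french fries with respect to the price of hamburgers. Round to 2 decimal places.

-2.36

ε = (%ΔQ of french fries) / (%ΔP of hamburgers) = (-25%) / (10.6%) ≈ -2.36.
Negative cross-price elasticity: complements.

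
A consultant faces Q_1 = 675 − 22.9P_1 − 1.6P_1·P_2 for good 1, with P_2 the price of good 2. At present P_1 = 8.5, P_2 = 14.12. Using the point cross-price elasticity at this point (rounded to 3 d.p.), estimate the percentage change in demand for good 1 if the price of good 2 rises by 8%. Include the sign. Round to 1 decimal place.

-5.3%

At P_1 = 8.5, P_2 = 14.12: Q_1 = 288.318.
∂Q_1/∂P_2 = -1.6P_1 = -13.6000.
ε = (∂Q_1/∂P_2)(P_2/Q_1) = -13.6000 × 14.12/288.318 ≈ -0.666.
%ΔQ_1 ≈ ε × %ΔP_2 = -0.666 × (8%) = -5.3%.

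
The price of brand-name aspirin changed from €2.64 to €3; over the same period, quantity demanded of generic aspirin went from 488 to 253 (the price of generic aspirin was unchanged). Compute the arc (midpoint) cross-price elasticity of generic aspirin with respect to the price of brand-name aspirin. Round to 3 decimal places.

-4.969

ΔQ_A = 253 − 488 = -235; ΔP_B = 3 − 2.64 = 0.36.
Midpoints: Q̄_A = 370.5, P̄_B = 2.82.
ε = (ΔQ_A/Q̄_A)/(ΔP_B/P̄_B) = (-235/370.5)/(0.36/2.82) ≈ -4.969.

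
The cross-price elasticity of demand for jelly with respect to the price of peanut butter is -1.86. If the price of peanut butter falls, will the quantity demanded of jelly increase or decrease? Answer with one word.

increase

ε < 0 and the price of peanut butter falls, so the quantity of jelly moves in the opposite direction: it increases.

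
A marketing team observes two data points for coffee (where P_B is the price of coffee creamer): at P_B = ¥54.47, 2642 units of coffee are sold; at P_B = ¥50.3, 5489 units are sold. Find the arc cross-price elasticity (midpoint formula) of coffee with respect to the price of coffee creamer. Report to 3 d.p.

-8.797

ΔQ_A = 5489 − 2642 = 2847; ΔP_B = 50.3 − 54.47 = -4.17.
Midpoints: Q̄_A = 4065.5, P̄_B = 52.38.
ε = (ΔQ_A/Q̄_A)/(ΔP_B/P̄_B) = (2847/4065.5)/(-4.17/52.38) ≈ -8.797.
ε < 0: coffee and coffee creamer are complements.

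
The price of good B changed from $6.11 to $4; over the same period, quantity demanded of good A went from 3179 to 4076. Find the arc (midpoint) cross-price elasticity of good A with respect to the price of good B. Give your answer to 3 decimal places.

-0.592

ΔQ_A = 4076 − 3179 = 897; ΔP_B = 4 − 6.11 = -2.11.
Midpoints: Q̄_A = 3627.5, P̄_B = 5.05.
ε = (ΔQ_A/Q̄_A)/(ΔP_B/P̄_B) = (897/3627.5)/(-2.11/5.05) ≈ -0.592.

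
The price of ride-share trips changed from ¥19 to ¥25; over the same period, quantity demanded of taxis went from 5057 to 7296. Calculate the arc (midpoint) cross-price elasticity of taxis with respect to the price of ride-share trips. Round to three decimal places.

1.329

ΔQ_A = 7296 − 5057 = 2239; ΔP_B = 25 − 19 = 6.
Midpoints: Q̄_A = 6176.5, P̄_B = 22.00.
ε = (ΔQ_A/Q̄_A)/(ΔP_B/P̄_B) = (2239/6176.5)/(6/22.00) ≈ 1.329.
ε > 0: taxis and ride-share trips are substitutes.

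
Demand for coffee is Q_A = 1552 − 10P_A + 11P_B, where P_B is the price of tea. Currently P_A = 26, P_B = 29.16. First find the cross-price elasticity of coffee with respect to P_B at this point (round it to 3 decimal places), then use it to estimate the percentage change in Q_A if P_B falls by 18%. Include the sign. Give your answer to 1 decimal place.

-3.6%

At P_A = 26, P_B = 29.16: Q_A = 1612.76.
∂Q_A/∂P_B = 11.
ε = (∂Q_A/∂P_B)(P_B/Q_A) = 11.0000 × 29.16/1612.76 ≈ 0.199.
%ΔQ_A ≈ ε × %ΔP_B = 0.199 × (-18%) = -3.6%.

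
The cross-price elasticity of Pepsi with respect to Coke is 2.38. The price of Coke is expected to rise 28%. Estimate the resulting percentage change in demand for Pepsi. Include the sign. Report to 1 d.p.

%ΔQ ≈ ε × %ΔP of Coke = 2.38 × (28%) = 66.6%.

66.6%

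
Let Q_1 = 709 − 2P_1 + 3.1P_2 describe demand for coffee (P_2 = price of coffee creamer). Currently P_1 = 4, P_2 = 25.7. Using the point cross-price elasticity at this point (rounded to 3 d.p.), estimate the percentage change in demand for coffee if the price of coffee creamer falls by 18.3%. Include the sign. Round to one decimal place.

At P_1 = 4, P_2 = 25.7: Q_1 = 780.67.
∂Q_1/∂P_2 = 3.1.
ε = (∂Q_1/∂P_2)(P_2/Q_1) = 3.1000 × 25.7/780.67 ≈ 0.102.
%ΔQ_1 ≈ ε × %ΔP_2 = 0.102 × (-18.3%) = -1.9%.

-1.9%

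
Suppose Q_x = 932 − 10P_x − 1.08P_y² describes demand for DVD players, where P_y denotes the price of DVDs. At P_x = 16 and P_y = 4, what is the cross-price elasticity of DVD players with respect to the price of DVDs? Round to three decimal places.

-0.046

At P_x = 16 and P_y = 4: Q_x = 754.72.
∂Q_x/∂P_y = -2.16P_y = -2.16(4) = -8.6400.
ε = (∂Q_x/∂P_y)(P_y/Q_x) = -8.6400 × (4/754.72) ≈ -0.046.
ε < 0: complements.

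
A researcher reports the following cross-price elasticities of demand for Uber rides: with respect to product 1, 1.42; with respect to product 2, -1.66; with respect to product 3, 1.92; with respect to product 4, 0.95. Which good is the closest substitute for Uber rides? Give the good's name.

Substitutes have ε > 0. Among the positive values, 1.92 (product 3) is largest.

product 3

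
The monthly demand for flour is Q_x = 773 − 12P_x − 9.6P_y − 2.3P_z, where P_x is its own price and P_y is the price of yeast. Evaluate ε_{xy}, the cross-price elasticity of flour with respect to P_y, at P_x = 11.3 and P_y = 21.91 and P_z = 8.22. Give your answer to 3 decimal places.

-0.515

At P_x = 11.3 and P_y = 21.91 and P_z = 8.22: Q_x = 408.158.
∂Q_x/∂P_y = -9.6.
ε = (∂Q_x/∂P_y)(P_y/Q_x) = -9.6 × (21.91/408.158) ≈ -0.515.
Since ε < 0, flour and yeast are complements.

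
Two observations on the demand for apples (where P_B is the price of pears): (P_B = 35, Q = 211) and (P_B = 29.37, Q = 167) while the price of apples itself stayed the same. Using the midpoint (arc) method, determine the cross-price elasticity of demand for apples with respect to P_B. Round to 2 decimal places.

ΔQ_A = 167 − 211 = -44; ΔP_B = 29.37 − 35 = -5.63.
Midpoints: Q̄_A = 189.0, P̄_B = 32.19.
ε = (ΔQ_A/Q̄_A)/(ΔP_B/P̄_B) = (-44/189.0)/(-5.63/32.19) ≈ 1.33.
ε > 0: apples and pears are substitutes.

1.33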